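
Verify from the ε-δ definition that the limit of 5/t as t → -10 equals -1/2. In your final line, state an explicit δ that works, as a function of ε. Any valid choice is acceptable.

δ = min(5, 10ε)

Suppose ε > 0. We seek δ > 0 such that 0 < |t + 10| < δ implies |5/t + 1/2| < ε.
|5/t + 1/2| = 5·|-10 − t|/(10·|t|) = 5|t + 10|/(10|t|).
Require δ ≤ 5 so that |t| > 10 − 5 = 5, hence 10|t| > 50.
Then |5/t + 1/2| < 5|t + 10|/50, which is < ε when |t + 10| < 10ε.
Take δ = min(5, 10ε). Then 0 < |t + 10| < δ gives both |t + 10| < 5 and |t + 10| < 10ε, so |5/t + 1/2| < ε.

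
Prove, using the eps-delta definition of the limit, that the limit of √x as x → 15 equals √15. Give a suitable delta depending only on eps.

Let eps > 0. We want delta > 0 such that 0 < |x − 15| < delta implies |√x − √15| < eps.
Multiplying by the conjugate, |√x − √15| = |x − 15|/(√x + √15).
Restrict delta ≤ 15 so that |x − 15| < 15 forces x > 0, and then √x + √15 > √15.
Hence |√x − √15| < |x − 15|/√15, which is < eps once |x − 15| < √15·eps.
Take delta = min(15, √15·eps). If 0 < |x − 15| < delta then x > 0 and |√x − √15| < |x − 15|/√15 < eps.

delta = min(15, √15·eps)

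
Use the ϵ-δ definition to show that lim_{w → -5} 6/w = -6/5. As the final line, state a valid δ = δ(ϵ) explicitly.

δ = min(5/2, (25/12)ϵ)

Let ϵ > 0. We seek δ > 0 such that 0 < |w + 5| < δ implies |6/w + 6/5| < ϵ.
|6/w + 6/5| = 6·|-5 − w|/(5·|w|) = 6|w + 5|/(5|w|).
Restrict δ ≤ 5/2. Then |w + 5| < 5/2 gives |w| > 5/2, so 5|w| > 25/2.
Then |6/w + 6/5| < 6|w + 5|/(25/2), which is < ϵ when |w + 5| < (25/12)ϵ.
Take δ = min(5/2, (25/12)ϵ). Then 0 < |w + 5| < δ gives both |w + 5| < 5/2 and |w + 5| < (25/12)ϵ, so |6/w + 6/5| < ϵ.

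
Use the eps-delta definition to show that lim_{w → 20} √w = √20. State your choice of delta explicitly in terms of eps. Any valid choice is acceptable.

delta = min(20, √20·eps)

Suppose eps > 0. We want delta > 0 such that 0 < |w − 20| < delta implies |√w − √20| < eps.
Rationalise: √w − √20 = (w − 20)/(√w + √20), so |√w − √20| = |w − 20|/(√w + √20).
Restrict delta ≤ 20 so that |w − 20| < 20 forces w > 0, and then √w + √20 > √20.
Hence |√w − √20| < |w − 20|/√20, which is < eps once |w − 20| < √20·eps.
Take delta = min(20, √20·eps). If 0 < |w − 20| < delta then w > 0 and |√w − √20| < |w − 20|/√20 < eps.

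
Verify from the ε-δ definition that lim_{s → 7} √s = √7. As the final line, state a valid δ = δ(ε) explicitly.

Fix ε > 0. We want δ > 0 such that 0 < |s − 7| < δ implies |√s − √7| < ε.
Rationalise: √s − √7 = (s − 7)/(√s + √7), so |√s − √7| = |s − 7|/(√s + √7).
Restrict δ ≤ 7 so that |s − 7| < 7 forces s > 0, and then √s + √7 > √7.
Hence |√s − √7| < |s − 7|/√7, which is < ε once |s − 7| < √7·ε.
Take δ = min(7, √7·ε). If 0 < |s − 7| < δ then s > 0 and |√s − √7| < |s − 7|/√7 < ε.

δ = min(7, √7·ε)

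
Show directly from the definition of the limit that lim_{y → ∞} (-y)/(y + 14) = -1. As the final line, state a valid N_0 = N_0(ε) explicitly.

N_0 = 14/ε

Fix ε > 0. We seek N_0 > 0 such that y > N_0 implies |(-y)/(y + 14) + 1| < ε.
(-y)/(y + 14) + 1 = ((-y) − (-1)(y + 14)) / ((y + 14)) = 14/((y + 14)).
For y > 0 we have y + 14 > y, so |(-y)/(y + 14) + 1| = 14/((y + 14)) < 14/(y) = 14/y.
Thus |(-y)/(y + 14) + 1| < ε whenever y > 14/ε.
Take N_0 = 14/ε. If y > N_0 then |(-y)/(y + 14) + 1| < 14/y < ε.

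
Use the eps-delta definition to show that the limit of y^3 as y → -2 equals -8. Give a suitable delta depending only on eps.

Suppose eps > 0. We seek delta > 0 with 0 < |y + 2| < delta ⇒ |y^3 + 8| < eps.
Factor: y^3 + 8 = (y + 2)(y^2 - 2y + 4), so |y^3 + 8| = |y + 2|·|y^2 - 2y + 4|.
Restrict delta ≤ 1. Then |y + 2| < 1 gives |y| < 3, so by the triangle inequality |y^2 - 2y + 4| ≤ 3^2 + 2·3 + 4 = 19.
Hence |y^3 + 8| ≤ 19|y + 2|, which is < eps once |y + 2| < eps/19.
Take delta = min(1, eps/19). If 0 < |y + 2| < delta then both bounds hold and |y^3 + 8| ≤ 19|y + 2| < 19·(eps/19) = eps.

delta = min(1, eps/19)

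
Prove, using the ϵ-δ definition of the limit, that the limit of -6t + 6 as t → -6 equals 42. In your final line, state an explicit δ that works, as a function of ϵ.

δ = ϵ/6

Let ϵ > 0. We need δ > 0 so that 0 < |t + 6| < δ implies |(-6t + 6) − 42| < ϵ.
Since (-6t + 6) − 42 = -6(t + 6), we have |(-6t + 6) − 42| = 6|t + 6|.
Thus it suffices that |t + 6| < ϵ/6.
Choosing δ = ϵ/6 gives |(-6t + 6) − 42| = 6|t + 6| < ϵ whenever |t + 6| < δ.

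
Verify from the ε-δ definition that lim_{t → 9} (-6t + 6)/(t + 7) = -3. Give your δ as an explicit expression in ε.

δ = min(8, (8/3)ε)

Let ε > 0. We want δ > 0 with 0 < |t − 9| < δ ⇒ |(-6t + 6)/(t + 7) + 3| < ε.
Combining over a common denominator, (-6t + 6)/(t + 7) + 3 = [(-6t + 6)·16 − (-48)·(t + 7)] / [16·(t + 7)] = -48(t − 9) / (16(t + 7)).
So |(-6t + 6)/(t + 7) + 3| = 48|t − 9| / (16·|t + 7|).
Restrict δ ≤ 8. Then |t − 9| < 8 gives |t + 7| = |(t − 9) + 16| ≥ 16 − 8 = 8.
Hence |(-6t + 6)/(t + 7) + 3| < 48|t − 9|/(16·8) = (3/8)|t − 9|, which is < ε once |t − 9| < (8/3)ε.
Take δ = min(8, (8/3)ε). Then 0 < |t − 9| < δ forces both bounds, so |(-6t + 6)/(t + 7) + 3| < ε.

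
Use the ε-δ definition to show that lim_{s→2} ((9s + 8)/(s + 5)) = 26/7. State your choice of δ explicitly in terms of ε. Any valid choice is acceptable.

Let ε > 0. We want δ > 0 with 0 < |s − 2| < δ ⇒ |(9s + 8)/(s + 5) − (26/7)| < ε.
Combining over a common denominator, (9s + 8)/(s + 5) − (26/7) = [(9s + 8)·7 − 26·(s + 5)] / [7·(s + 5)] = 37(s − 2) / (7(s + 5)).
So |(9s + 8)/(s + 5) − (26/7)| = 37|s − 2| / (7·|s + 5|).
Require δ ≤ 7/2, so |s + 5| ≥ |7| − |s − 2| > 7 − 7/2 = 7/2.
Hence |(9s + 8)/(s + 5) − (26/7)| < 37|s − 2|/(7·(7/2)) = (74/49)|s − 2|, which is < ε once |s − 2| < (49/74)ε.
Take δ = min(7/2, (49/74)ε). Then 0 < |s − 2| < δ forces both bounds, so |(9s + 8)/(s + 5) − (26/7)| < ε.

δ = min(7/2, (49/74)ε)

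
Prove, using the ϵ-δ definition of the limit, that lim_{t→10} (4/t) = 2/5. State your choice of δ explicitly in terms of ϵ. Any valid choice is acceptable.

Fix ϵ > 0. We seek δ > 0 such that 0 < |t − 10| < δ implies |4/t − (2/5)| < ϵ.
|4/t − (2/5)| = 4·|10 − t|/(10·|t|) = 4|t − 10|/(10|t|).
Restrict δ ≤ 5. Then |t − 10| < 5 gives |t| > 5, so 10|t| > 50.
Then |4/t − (2/5)| < 4|t − 10|/50, which is < ϵ when |t − 10| < (25/2)ϵ.
Take δ = min(5, (25/2)ϵ). Then 0 < |t − 10| < δ gives both |t − 10| < 5 and |t − 10| < (25/2)ϵ, so |4/t − (2/5)| < ϵ.

δ = min(5, (25/2)ϵ)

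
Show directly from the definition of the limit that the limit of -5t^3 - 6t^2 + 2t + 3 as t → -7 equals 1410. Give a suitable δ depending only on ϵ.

Let ϵ > 0 be given. We want δ > 0 such that 0 < |t + 7| < δ implies |(-5t^3 - 6t^2 + 2t + 3) − 1410| < ϵ.
(-5t^3 - 6t^2 + 2t + 3) − 1410 = -5t^3 - 6t^2 + 2t - 1407 = (t + 7)(-5t^2 + 29t - 201).
So |(-5t^3 - 6t^2 + 2t + 3) − 1410| = |t + 7|·|-5t^2 + 29t - 201|.
Require δ ≤ 1. Then |t + 7| < 1 gives |t| < 8, and by the triangle inequality |-5t^2 + 29t - 201| ≤ 5·8^2 + 29·8 + 201 = 753.
Hence |(-5t^3 - 6t^2 + 2t + 3) − 1410| ≤ 753|t + 7| < ϵ provided |t + 7| < ϵ/753.
Choosing δ = min(1, ϵ/753) ensures both conditions, hence |(-5t^3 - 6t^2 + 2t + 3) − 1410| < ϵ.

δ = min(1, ϵ/753)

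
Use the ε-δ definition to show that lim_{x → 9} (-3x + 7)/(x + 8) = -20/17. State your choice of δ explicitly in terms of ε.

δ = min(17/2, (289/62)ε)

Let ε > 0 be given. We want δ > 0 with 0 < |x − 9| < δ ⇒ |(-3x + 7)/(x + 8) + 20/17| < ε.
Combining over a common denominator, (-3x + 7)/(x + 8) + 20/17 = [(-3x + 7)·17 − (-20)·(x + 8)] / [17·(x + 8)] = -31(x − 9) / (17(x + 8)).
So |(-3x + 7)/(x + 8) + 20/17| = 31|x − 9| / (17·|x + 8|).
Require δ ≤ 17/2, so |x + 8| ≥ |17| − |x − 9| > 17 − 17/2 = 17/2.
Hence |(-3x + 7)/(x + 8) + 20/17| < 31|x − 9|/(17·(17/2)) = (62/289)|x − 9|, which is < ε once |x − 9| < (289/62)ε.
Take δ = min(17/2, (289/62)ε). Then 0 < |x − 9| < δ forces both bounds, so |(-3x + 7)/(x + 8) + 20/17| < ε.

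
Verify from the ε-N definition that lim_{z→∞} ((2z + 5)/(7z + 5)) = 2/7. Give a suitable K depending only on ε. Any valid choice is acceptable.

Let ε > 0. We seek K > 0 such that z > K implies |(2z + 5)/(7z + 5) − (2/7)| < ε.
(2z + 5)/(7z + 5) − (2/7) = (7(2z + 5) − 2(7z + 5)) / (7(7z + 5)) = 25/(7(7z + 5)).
For z > 0 we have 7z + 5 > 7z, so |(2z + 5)/(7z + 5) − (2/7)| = 25/(7(7z + 5)) < 25/(7·7z) = (25/49)/z.
Thus |(2z + 5)/(7z + 5) − (2/7)| < ε whenever z > (25/49)/ε.
Take K = (25/49)/ε. If z > K then |(2z + 5)/(7z + 5) − (2/7)| < (25/49)/z < ε.

K = (25/49)/ε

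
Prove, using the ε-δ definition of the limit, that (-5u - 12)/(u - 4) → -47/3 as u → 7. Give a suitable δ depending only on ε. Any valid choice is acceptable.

Let ε > 0 be given. We want δ > 0 with 0 < |u − 7| < δ ⇒ |(-5u - 12)/(u - 4) + 47/3| < ε.
Combining over a common denominator, (-5u - 12)/(u - 4) + 47/3 = [(-5u - 12)·3 − (-47)·(u - 4)] / [3·(u - 4)] = 32(u − 7) / (3(u - 4)).
So |(-5u - 12)/(u - 4) + 47/3| = 32|u − 7| / (3·|u − 4|).
Require δ ≤ 3/2, so |u − 4| ≥ |3| − |u − 7| > 3 − 3/2 = 3/2.
Hence |(-5u - 12)/(u - 4) + 47/3| < 32|u − 7|/(3·(3/2)) = (64/9)|u − 7|, which is < ε once |u − 7| < (9/64)ε.
Take δ = min(3/2, (9/64)ε). Then 0 < |u − 7| < δ forces both bounds, so |(-5u - 12)/(u - 4) + 47/3| < ε.

δ = min(3/2, (9/64)ε)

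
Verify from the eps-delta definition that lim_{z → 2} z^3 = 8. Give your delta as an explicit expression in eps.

Suppose eps > 0. We seek delta > 0 with 0 < |z − 2| < delta ⇒ |z^3 − 8| < eps.
Factor: z^3 − 8 = (z − 2)(z^2 + 2z + 4), so |z^3 − 8| = |z − 2|·|z^2 + 2z + 4|.
Impose delta ≤ 2 so that |z| < 4; then |z^2 + 2z + 4| ≤ 28.
Hence |z^3 − 8| ≤ 28|z − 2|, which is < eps once |z − 2| < eps/28.
Take delta = min(2, eps/28). If 0 < |z − 2| < delta then both bounds hold and |z^3 − 8| ≤ 28|z − 2| < 28·(eps/28) = eps.

delta = min(2, eps/28)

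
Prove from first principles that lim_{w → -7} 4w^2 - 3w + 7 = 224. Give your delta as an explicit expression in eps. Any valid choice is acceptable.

Suppose eps > 0. We want delta > 0 such that 0 < |w + 7| < delta implies |(4w^2 - 3w + 7) − 224| < eps.
(4w^2 - 3w + 7) − 224 = 4w^2 - 3w - 217 = (w + 7)(4w - 31).
So |(4w^2 - 3w + 7) − 224| = |w + 7|·|4w - 31|.
Assume first that |w + 7| < 1, so |w| < 8. Then |4w - 31| ≤ 4·8 + 31 = 63.
Hence |(4w^2 - 3w + 7) − 224| ≤ 63|w + 7| < eps provided |w + 7| < eps/63.
Take delta = min(1, eps/63). Then 0 < |w + 7| < delta gives both |w + 7| < 1 and |w + 7| < eps/63, so |(4w^2 - 3w + 7) − 224| < eps.

delta = min(1, eps/63)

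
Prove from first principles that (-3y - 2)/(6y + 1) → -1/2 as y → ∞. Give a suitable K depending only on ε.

Let ε > 0 be given. We seek K > 0 such that y > K implies |(-3y - 2)/(6y + 1) + 1/2| < ε.
(-3y - 2)/(6y + 1) + 1/2 = (6(-3y - 2) − (-3)(6y + 1)) / (6(6y + 1)) = -9/(6(6y + 1)).
For y > 0 we have 6y + 1 > 6y, so |(-3y - 2)/(6y + 1) + 1/2| = 9/(6(6y + 1)) < 9/(6·6y) = (1/4)/y.
Thus |(-3y - 2)/(6y + 1) + 1/2| < ε whenever y > (1/4)/ε.
Take K = (1/4)/ε. If y > K then |(-3y - 2)/(6y + 1) + 1/2| < (1/4)/y < ε.

K = (1/4)/ε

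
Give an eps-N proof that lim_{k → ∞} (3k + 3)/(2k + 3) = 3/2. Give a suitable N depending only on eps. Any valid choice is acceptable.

N = (3/4)/eps

Let eps > 0. For k ≥ 1, |(3k + 3)/(2k + 3) − (3/2)| = |-3|/(2(2k + 3)) = 3/(2(2k + 3)).
Since 2k + 3 ≥ 2k for k ≥ 1, this is ≤ 3/(2·2k) = (3/4)/k.
So |(3k + 3)/(2k + 3) − (3/2)| < eps whenever k > (3/4)/eps.
Take N = (3/4)/eps. If k > N then |(3k + 3)/(2k + 3) − (3/2)| ≤ (3/4)/k < eps.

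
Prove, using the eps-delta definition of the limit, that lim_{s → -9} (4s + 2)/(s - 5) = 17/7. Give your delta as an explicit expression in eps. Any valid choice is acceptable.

Let eps > 0 be given. We want delta > 0 with 0 < |s + 9| < delta ⇒ |(4s + 2)/(s - 5) − (17/7)| < eps.
Combining over a common denominator, (4s + 2)/(s - 5) − (17/7) = [(4s + 2)·(-14) − (-34)·(s - 5)] / [(-14)·(s - 5)] = -22(s + 9) / ((-14)(s - 5)).
So |(4s + 2)/(s - 5) − (17/7)| = 22|s + 9| / (14·|s − 5|).
Require delta ≤ 7, so |s − 5| ≥ |-14| − |s + 9| > 14 − 7 = 7.
Hence |(4s + 2)/(s - 5) − (17/7)| < 22|s + 9|/(14·7) = (11/49)|s + 9|, which is < eps once |s + 9| < (49/11)eps.
Take delta = min(7, (49/11)eps). Then 0 < |s + 9| < delta forces both bounds, so |(4s + 2)/(s - 5) − (17/7)| < eps.

delta = min(7, (49/11)eps)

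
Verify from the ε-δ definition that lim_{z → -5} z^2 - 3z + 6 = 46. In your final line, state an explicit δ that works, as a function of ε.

δ = min(1, ε/14)

Suppose ε > 0. We want δ > 0 such that 0 < |z + 5| < δ implies |(z^2 - 3z + 6) − 46| < ε.
(z^2 - 3z + 6) − 46 = z^2 - 3z - 40 = (z + 5)(z - 8).
So |(z^2 - 3z + 6) − 46| = |z + 5|·|z - 8|.
Require δ ≤ 1. Then |z + 5| < 1 gives |z| < 6, and by the triangle inequality |z - 8| ≤ 6 + 8 = 14.
Hence |(z^2 - 3z + 6) − 46| ≤ 14|z + 5| < ε provided |z + 5| < ε/14.
Choosing δ = min(1, ε/14) ensures both conditions, hence |(z^2 - 3z + 6) − 46| < ε.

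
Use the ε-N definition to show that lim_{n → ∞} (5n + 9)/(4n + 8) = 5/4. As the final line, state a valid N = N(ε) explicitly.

N = (1/4)/ε

Fix ε > 0. For n ≥ 1, |(5n + 9)/(4n + 8) − (5/4)| = |-4|/(4(4n + 8)) = 4/(4(4n + 8)).
Since 4n + 8 ≥ 4n for n ≥ 1, this is ≤ 4/(4·4n) = (1/4)/n.
So |(5n + 9)/(4n + 8) − (5/4)| < ε whenever n > (1/4)/ε.
Take N = (1/4)/ε. If n > N then |(5n + 9)/(4n + 8) − (5/4)| ≤ (1/4)/n < ε.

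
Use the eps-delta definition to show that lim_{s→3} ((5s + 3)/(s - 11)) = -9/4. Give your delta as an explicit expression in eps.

delta = min(4, (16/29)eps)

Let eps > 0. We want delta > 0 with 0 < |s − 3| < delta ⇒ |(5s + 3)/(s - 11) + 9/4| < eps.
Combining over a common denominator, (5s + 3)/(s - 11) + 9/4 = [(5s + 3)·(-8) − 18·(s - 11)] / [(-8)·(s - 11)] = -58(s − 3) / ((-8)(s - 11)).
So |(5s + 3)/(s - 11) + 9/4| = 58|s − 3| / (8·|s − 11|).
Restrict delta ≤ 4. Then |s − 3| < 4 gives |s − 11| = |(s − 3) + (-8)| ≥ 8 − 4 = 4.
Hence |(5s + 3)/(s - 11) + 9/4| < 58|s − 3|/(8·4) = (29/16)|s − 3|, which is < eps once |s − 3| < (16/29)eps.
Take delta = min(4, (16/29)eps). Then 0 < |s − 3| < delta forces both bounds, so |(5s + 3)/(s - 11) + 9/4| < eps.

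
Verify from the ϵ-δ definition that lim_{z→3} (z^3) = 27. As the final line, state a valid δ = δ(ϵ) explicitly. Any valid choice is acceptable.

Let ϵ > 0. We seek δ > 0 with 0 < |z − 3| < δ ⇒ |z^3 − 27| < ϵ.
Factor: z^3 − 27 = (z − 3)(z^2 + 3z + 9), so |z^3 − 27| = |z − 3|·|z^2 + 3z + 9|.
Impose δ ≤ 1 so that |z| < 4; then |z^2 + 3z + 9| ≤ 37.
Hence |z^3 − 27| ≤ 37|z − 3|, which is < ϵ once |z − 3| < ϵ/37.
Take δ = min(1, ϵ/37). If 0 < |z − 3| < δ then both bounds hold and |z^3 − 27| ≤ 37|z − 3| < 37·(ϵ/37) = ϵ.

δ = min(1, ϵ/37)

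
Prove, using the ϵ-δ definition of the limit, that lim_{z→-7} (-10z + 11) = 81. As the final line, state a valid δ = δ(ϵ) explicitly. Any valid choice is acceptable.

Suppose ϵ > 0. We need δ > 0 so that 0 < |z + 7| < δ implies |(-10z + 11) − 81| < ϵ.
|(-10z + 11) − 81| = |-10z - 70| = 10|z + 7|.
Thus it suffices that |z + 7| < ϵ/10.
Take δ = ϵ/10. If 0 < |z + 7| < δ then |(-10z + 11) − 81| = 10|z + 7| < 10·(ϵ/10) = ϵ.

δ = ϵ/10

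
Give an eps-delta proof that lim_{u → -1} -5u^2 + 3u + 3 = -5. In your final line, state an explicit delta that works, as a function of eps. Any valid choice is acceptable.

delta = min(1, eps/18)

Suppose eps > 0. We want delta > 0 such that 0 < |u + 1| < delta implies |(-5u^2 + 3u + 3) + 5| < eps.
(-5u^2 + 3u + 3) + 5 = -5u^2 + 3u + 8 = (u + 1)(-5u + 8).
So |(-5u^2 + 3u + 3) + 5| = |u + 1|·|-5u + 8|.
Require delta ≤ 1. Then |u + 1| < 1 gives |u| < 2, and by the triangle inequality |-5u + 8| ≤ 5·2 + 8 = 18.
Hence |(-5u^2 + 3u + 3) + 5| ≤ 18|u + 1| < eps provided |u + 1| < eps/18.
Choosing delta = min(1, eps/18) ensures both conditions, hence |(-5u^2 + 3u + 3) + 5| < eps.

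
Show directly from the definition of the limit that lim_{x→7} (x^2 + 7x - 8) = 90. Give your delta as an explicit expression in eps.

delta = min(1, eps/22)

Let eps > 0 be given. We want delta > 0 such that 0 < |x − 7| < delta implies |(x^2 + 7x - 8) − 90| < eps.
(x^2 + 7x - 8) − 90 = x^2 + 7x - 98 = (x − 7)(x + 14).
So |(x^2 + 7x - 8) − 90| = |x − 7|·|x + 14|.
Require delta ≤ 1. Then |x − 7| < 1 gives |x| < 8, and by the triangle inequality |x + 14| ≤ 8 + 14 = 22.
Hence |(x^2 + 7x - 8) − 90| ≤ 22|x − 7| < eps provided |x − 7| < eps/22.
Take delta = min(1, eps/22). Then 0 < |x − 7| < delta gives both |x − 7| < 1 and |x − 7| < eps/22, so |(x^2 + 7x - 8) − 90| < eps.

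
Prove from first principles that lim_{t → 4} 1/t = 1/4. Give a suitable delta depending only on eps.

Suppose eps > 0. We seek delta > 0 such that 0 < |t − 4| < delta implies |1/t − (1/4)| < eps.
|1/t − (1/4)| = |4 − t|/(4·|t|) = |t − 4|/(4|t|).
Require delta ≤ 2 so that |t| > 4 − 2 = 2, hence 4|t| > 8.
Then |1/t − (1/4)| < |t − 4|/8, which is < eps when |t − 4| < 8eps.
Take delta = min(2, 8eps). Then 0 < |t − 4| < delta gives both |t − 4| < 2 and |t − 4| < 8eps, so |1/t − (1/4)| < eps.

delta = min(2, 8eps)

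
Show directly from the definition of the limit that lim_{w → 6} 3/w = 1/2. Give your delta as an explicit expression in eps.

delta = min(3, 6eps)

Let eps > 0 be given. We seek delta > 0 such that 0 < |w − 6| < delta implies |3/w − (1/2)| < eps.
|3/w − (1/2)| = 3·|6 − w|/(6·|w|) = 3|w − 6|/(6|w|).
Require delta ≤ 3 so that |w| > 6 − 3 = 3, hence 6|w| > 18.
Then |3/w − (1/2)| < 3|w − 6|/18, which is < eps when |w − 6| < 6eps.
Take delta = min(3, 6eps). Then 0 < |w − 6| < delta gives both |w − 6| < 3 and |w − 6| < 6eps, so |3/w − (1/2)| < eps.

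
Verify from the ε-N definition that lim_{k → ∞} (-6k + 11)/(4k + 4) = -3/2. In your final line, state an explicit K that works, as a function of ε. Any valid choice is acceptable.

Let ε > 0. For k ≥ 1, |(-6k + 11)/(4k + 4) + 3/2| = |68|/(4(4k + 4)) = 68/(4(4k + 4)).
Since 4k + 4 ≥ 4k for k ≥ 1, this is ≤ 68/(4·4k) = (17/4)/k.
So |(-6k + 11)/(4k + 4) + 3/2| < ε whenever k > (17/4)/ε.
Take K = (17/4)/ε. If k > K then |(-6k + 11)/(4k + 4) + 3/2| ≤ (17/4)/k < ε.

K = (17/4)/ε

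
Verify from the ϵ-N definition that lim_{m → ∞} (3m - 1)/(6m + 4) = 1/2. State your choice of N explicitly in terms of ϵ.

N = (1/2)/ϵ

Let ϵ > 0 be given. For m ≥ 1, |(3m - 1)/(6m + 4) − (1/2)| = |-18|/(6(6m + 4)) = 18/(6(6m + 4)).
Since 6m + 4 ≥ 6m for m ≥ 1, this is ≤ 18/(6·6m) = (1/2)/m.
So |(3m - 1)/(6m + 4) − (1/2)| < ϵ whenever m > (1/2)/ϵ.
Take N = (1/2)/ϵ. If m > N then |(3m - 1)/(6m + 4) − (1/2)| ≤ (1/2)/m < ϵ.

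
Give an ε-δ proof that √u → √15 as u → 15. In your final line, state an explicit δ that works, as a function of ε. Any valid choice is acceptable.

Let ε > 0. We want δ > 0 such that 0 < |u − 15| < δ implies |√u − √15| < ε.
Multiplying by the conjugate, |√u − √15| = |u − 15|/(√u + √15).
Restrict δ ≤ 15 so that |u − 15| < 15 forces u > 0, and then √u + √15 > √15.
Hence |√u − √15| < |u − 15|/√15, which is < ε once |u − 15| < √15·ε.
Take δ = min(15, √15·ε). If 0 < |u − 15| < δ then u > 0 and |√u − √15| < |u − 15|/√15 < ε.

δ = min(15, √15·ε)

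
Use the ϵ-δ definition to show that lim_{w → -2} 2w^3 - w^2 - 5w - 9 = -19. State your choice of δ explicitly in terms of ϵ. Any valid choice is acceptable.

Suppose ϵ > 0. We want δ > 0 such that 0 < |w + 2| < δ implies |(2w^3 - w^2 - 5w - 9) + 19| < ϵ.
(2w^3 - w^2 - 5w - 9) + 19 = 2w^3 - w^2 - 5w + 10 = (w + 2)(2w^2 - 5w + 5).
So |(2w^3 - w^2 - 5w - 9) + 19| = |w + 2|·|2w^2 - 5w + 5|.
Assume first that |w + 2| < 1, so |w| < 3. Then |2w^2 - 5w + 5| ≤ 2·3^2 + 5·3 + 5 = 38.
Hence |(2w^3 - w^2 - 5w - 9) + 19| ≤ 38|w + 2| < ϵ provided |w + 2| < ϵ/38.
Choosing δ = min(1, ϵ/38) ensures both conditions, hence |(2w^3 - w^2 - 5w - 9) + 19| < ϵ.

δ = min(1, ϵ/38)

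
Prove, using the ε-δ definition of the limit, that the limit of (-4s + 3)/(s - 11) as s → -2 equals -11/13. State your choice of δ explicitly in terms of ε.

Fix ε > 0. We want δ > 0 with 0 < |s + 2| < δ ⇒ |(-4s + 3)/(s - 11) + 11/13| < ε.
Combining over a common denominator, (-4s + 3)/(s - 11) + 11/13 = [(-4s + 3)·(-13) − 11·(s - 11)] / [(-13)·(s - 11)] = 41(s + 2) / ((-13)(s - 11)).
So |(-4s + 3)/(s - 11) + 11/13| = 41|s + 2| / (13·|s − 11|).
Require δ ≤ 13/2, so |s − 11| ≥ |-13| − |s + 2| > 13 − 13/2 = 13/2.
Hence |(-4s + 3)/(s - 11) + 11/13| < 41|s + 2|/(13·(13/2)) = (82/169)|s + 2|, which is < ε once |s + 2| < (169/82)ε.
Take δ = min(13/2, (169/82)ε). Then 0 < |s + 2| < δ forces both bounds, so |(-4s + 3)/(s - 11) + 11/13| < ε.

δ = min(13/2, (169/82)ε)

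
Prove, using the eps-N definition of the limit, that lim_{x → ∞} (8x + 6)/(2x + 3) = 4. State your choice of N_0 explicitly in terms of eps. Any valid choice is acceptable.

Fix eps > 0. We seek N_0 > 0 such that x > N_0 implies |(8x + 6)/(2x + 3) − 4| < eps.
(8x + 6)/(2x + 3) − 4 = (2(8x + 6) − 8(2x + 3)) / (2(2x + 3)) = -12/(2(2x + 3)).
For x > 0 we have 2x + 3 > 2x, so |(8x + 6)/(2x + 3) − 4| = 12/(2(2x + 3)) < 12/(2·2x) = 3/x.
Thus |(8x + 6)/(2x + 3) − 4| < eps whenever x > 3/eps.
Take N_0 = 3/eps. If x > N_0 then |(8x + 6)/(2x + 3) − 4| < 3/x < eps.

N_0 = 3/eps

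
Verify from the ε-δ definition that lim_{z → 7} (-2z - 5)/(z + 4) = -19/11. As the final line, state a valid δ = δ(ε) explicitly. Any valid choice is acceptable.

δ = min(11/2, (121/6)ε)

Let ε > 0. We want δ > 0 with 0 < |z − 7| < δ ⇒ |(-2z - 5)/(z + 4) + 19/11| < ε.
Combining over a common denominator, (-2z - 5)/(z + 4) + 19/11 = [(-2z - 5)·11 − (-19)·(z + 4)] / [11·(z + 4)] = -3(z − 7) / (11(z + 4)).
So |(-2z - 5)/(z + 4) + 19/11| = 3|z − 7| / (11·|z + 4|).
Restrict δ ≤ 11/2. Then |z − 7| < 11/2 gives |z + 4| = |(z − 7) + 11| ≥ 11 − 11/2 = 11/2.
Hence |(-2z - 5)/(z + 4) + 19/11| < 3|z − 7|/(11·(11/2)) = (6/121)|z − 7|, which is < ε once |z − 7| < (121/6)ε.
Take δ = min(11/2, (121/6)ε). Then 0 < |z − 7| < δ forces both bounds, so |(-2z - 5)/(z + 4) + 19/11| < ε.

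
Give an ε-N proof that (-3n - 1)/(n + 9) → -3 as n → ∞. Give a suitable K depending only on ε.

K = 26/ε

Suppose ε > 0. For n ≥ 1, |(-3n - 1)/(n + 9) + 3| = |26|/((n + 9)) = 26/((n + 9)).
Since n + 9 ≥ n for n ≥ 1, this is ≤ 26/(n) = 26/n.
So |(-3n - 1)/(n + 9) + 3| < ε whenever n > 26/ε.
Take K = 26/ε. If n > K then |(-3n - 1)/(n + 9) + 3| ≤ 26/n < ε.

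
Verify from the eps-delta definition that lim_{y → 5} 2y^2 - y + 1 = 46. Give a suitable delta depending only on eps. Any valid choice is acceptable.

delta = min(1, eps/21)

Suppose eps > 0. We want delta > 0 such that 0 < |y − 5| < delta implies |(2y^2 - y + 1) − 46| < eps.
(2y^2 - y + 1) − 46 = 2y^2 - y - 45 = (y − 5)(2y + 9).
So |(2y^2 - y + 1) − 46| = |y − 5|·|2y + 9|.
Require delta ≤ 1. Then |y − 5| < 1 gives |y| < 6, and by the triangle inequality |2y + 9| ≤ 2·6 + 9 = 21.
Hence |(2y^2 - y + 1) − 46| ≤ 21|y − 5| < eps provided |y − 5| < eps/21.
Choosing delta = min(1, eps/21) ensures both conditions, hence |(2y^2 - y + 1) − 46| < eps.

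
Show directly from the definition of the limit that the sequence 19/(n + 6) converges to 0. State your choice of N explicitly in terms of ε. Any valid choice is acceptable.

Let ε > 0 be given. For n ≥ 1, |19/(n + 6) − 0| = 19/(n + 6) ≤ 19/n.
We need 19/n < ε, i.e. n > 19/ε.
Take N = 19/ε. If n > N then |19/(n + 6)| ≤ 19/n < ε.

N = 19/ε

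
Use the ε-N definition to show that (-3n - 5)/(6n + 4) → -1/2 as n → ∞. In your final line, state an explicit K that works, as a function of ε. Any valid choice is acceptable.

Fix ε > 0. For n ≥ 1, |(-3n - 5)/(6n + 4) + 1/2| = |-18|/(6(6n + 4)) = 18/(6(6n + 4)).
Since 6n + 4 ≥ 6n for n ≥ 1, this is ≤ 18/(6·6n) = (1/2)/n.
So |(-3n - 5)/(6n + 4) + 1/2| < ε whenever n > (1/2)/ε.
Take K = (1/2)/ε. If n > K then |(-3n - 5)/(6n + 4) + 1/2| ≤ (1/2)/n < ε.

K = (1/2)/ε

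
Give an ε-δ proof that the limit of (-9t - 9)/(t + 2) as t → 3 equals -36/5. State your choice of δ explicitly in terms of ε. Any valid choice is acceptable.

Fix ε > 0. We want δ > 0 with 0 < |t − 3| < δ ⇒ |(-9t - 9)/(t + 2) + 36/5| < ε.
Combining over a common denominator, (-9t - 9)/(t + 2) + 36/5 = [(-9t - 9)·5 − (-36)·(t + 2)] / [5·(t + 2)] = -9(t − 3) / (5(t + 2)).
So |(-9t - 9)/(t + 2) + 36/5| = 9|t − 3| / (5·|t + 2|).
Require δ ≤ 5/2, so |t + 2| ≥ |5| − |t − 3| > 5 − 5/2 = 5/2.
Hence |(-9t - 9)/(t + 2) + 36/5| < 9|t − 3|/(5·(5/2)) = (18/25)|t − 3|, which is < ε once |t − 3| < (25/18)ε.
Take δ = min(5/2, (25/18)ε). Then 0 < |t − 3| < δ forces both bounds, so |(-9t - 9)/(t + 2) + 36/5| < ε.

δ = min(5/2, (25/18)ε)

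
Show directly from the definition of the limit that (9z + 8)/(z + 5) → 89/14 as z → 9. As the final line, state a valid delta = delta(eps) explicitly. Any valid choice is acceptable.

delta = min(7, (98/37)eps)

Let eps > 0. We want delta > 0 with 0 < |z − 9| < delta ⇒ |(9z + 8)/(z + 5) − (89/14)| < eps.
Combining over a common denominator, (9z + 8)/(z + 5) − (89/14) = [(9z + 8)·14 − 89·(z + 5)] / [14·(z + 5)] = 37(z − 9) / (14(z + 5)).
So |(9z + 8)/(z + 5) − (89/14)| = 37|z − 9| / (14·|z + 5|).
Restrict delta ≤ 7. Then |z − 9| < 7 gives |z + 5| = |(z − 9) + 14| ≥ 14 − 7 = 7.
Hence |(9z + 8)/(z + 5) − (89/14)| < 37|z − 9|/(14·7) = (37/98)|z − 9|, which is < eps once |z − 9| < (98/37)eps.
Take delta = min(7, (98/37)eps). Then 0 < |z − 9| < delta forces both bounds, so |(9z + 8)/(z + 5) − (89/14)| < eps.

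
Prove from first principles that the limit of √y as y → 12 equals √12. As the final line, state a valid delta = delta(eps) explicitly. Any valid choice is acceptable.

Let eps > 0 be given. We want delta > 0 such that 0 < |y − 12| < delta implies |√y − √12| < eps.
Multiplying by the conjugate, |√y − √12| = |y − 12|/(√y + √12).
Restrict delta ≤ 12 so that |y − 12| < 12 forces y > 0, and then √y + √12 > √12.
Hence |√y − √12| < |y − 12|/√12, which is < eps once |y − 12| < √12·eps.
Take delta = min(12, √12·eps). If 0 < |y − 12| < delta then y > 0 and |√y − √12| < |y − 12|/√12 < eps.

delta = min(12, √12·eps)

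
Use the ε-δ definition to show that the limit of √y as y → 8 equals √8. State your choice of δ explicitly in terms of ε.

δ = min(8, √8·ε)

Let ε > 0. We want δ > 0 such that 0 < |y − 8| < δ implies |√y − √8| < ε.
Multiplying by the conjugate, |√y − √8| = |y − 8|/(√y + √8).
Restrict δ ≤ 8 so that |y − 8| < 8 forces y > 0, and then √y + √8 > √8.
Hence |√y − √8| < |y − 8|/√8, which is < ε once |y − 8| < √8·ε.
Take δ = min(8, √8·ε). If 0 < |y − 8| < δ then y > 0 and |√y − √8| < |y − 8|/√8 < ε.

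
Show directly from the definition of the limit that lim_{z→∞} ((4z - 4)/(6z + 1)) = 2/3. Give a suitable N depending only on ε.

Suppose ε > 0. We seek N > 0 such that z > N implies |(4z - 4)/(6z + 1) − (2/3)| < ε.
(4z - 4)/(6z + 1) − (2/3) = (6(4z - 4) − 4(6z + 1)) / (6(6z + 1)) = -28/(6(6z + 1)).
For z > 0 we have 6z + 1 > 6z, so |(4z - 4)/(6z + 1) − (2/3)| = 28/(6(6z + 1)) < 28/(6·6z) = (7/9)/z.
Thus |(4z - 4)/(6z + 1) − (2/3)| < ε whenever z > (7/9)/ε.
Take N = (7/9)/ε. If z > N then |(4z - 4)/(6z + 1) − (2/3)| < (7/9)/z < ε.

N = (7/9)/ε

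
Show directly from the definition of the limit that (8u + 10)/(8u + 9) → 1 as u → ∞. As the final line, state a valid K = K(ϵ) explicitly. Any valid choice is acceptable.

Let ϵ > 0 be given. We seek K > 0 such that u > K implies |(8u + 10)/(8u + 9) − 1| < ϵ.
(8u + 10)/(8u + 9) − 1 = (8(8u + 10) − 8(8u + 9)) / (8(8u + 9)) = 8/(8(8u + 9)).
For u > 0 we have 8u + 9 > 8u, so |(8u + 10)/(8u + 9) − 1| = 8/(8(8u + 9)) < 8/(8·8u) = (1/8)/u.
Thus |(8u + 10)/(8u + 9) − 1| < ϵ whenever u > (1/8)/ϵ.
Take K = (1/8)/ϵ. If u > K then |(8u + 10)/(8u + 9) − 1| < (1/8)/u < ϵ.

K = (1/8)/ϵ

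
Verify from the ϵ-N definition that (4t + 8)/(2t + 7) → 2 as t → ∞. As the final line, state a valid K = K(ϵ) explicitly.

K = 3/ϵ

Suppose ϵ > 0. We seek K > 0 such that t > K implies |(4t + 8)/(2t + 7) − 2| < ϵ.
(4t + 8)/(2t + 7) − 2 = (2(4t + 8) − 4(2t + 7)) / (2(2t + 7)) = -12/(2(2t + 7)).
For t > 0 we have 2t + 7 > 2t, so |(4t + 8)/(2t + 7) − 2| = 12/(2(2t + 7)) < 12/(2·2t) = 3/t.
Thus |(4t + 8)/(2t + 7) − 2| < ϵ whenever t > 3/ϵ.
Take K = 3/ϵ. If t > K then |(4t + 8)/(2t + 7) − 2| < 3/t < ϵ.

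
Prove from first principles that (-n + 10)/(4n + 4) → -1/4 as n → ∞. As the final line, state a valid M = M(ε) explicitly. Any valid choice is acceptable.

M = (11/4)/ε

Let ε > 0 be given. For n ≥ 1, |(-n + 10)/(4n + 4) + 1/4| = |44|/(4(4n + 4)) = 44/(4(4n + 4)).
Since 4n + 4 ≥ 4n for n ≥ 1, this is ≤ 44/(4·4n) = (11/4)/n.
So |(-n + 10)/(4n + 4) + 1/4| < ε whenever n > (11/4)/ε.
Take M = (11/4)/ε. If n > M then |(-n + 10)/(4n + 4) + 1/4| ≤ (11/4)/n < ε.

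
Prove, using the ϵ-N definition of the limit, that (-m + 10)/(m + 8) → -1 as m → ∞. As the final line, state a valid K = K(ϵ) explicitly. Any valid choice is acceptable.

Suppose ϵ > 0. For m ≥ 1, |(-m + 10)/(m + 8) + 1| = |18|/((m + 8)) = 18/((m + 8)).
Since m + 8 ≥ m for m ≥ 1, this is ≤ 18/(m) = 18/m.
So |(-m + 10)/(m + 8) + 1| < ϵ whenever m > 18/ϵ.
Take K = 18/ϵ. If m > K then |(-m + 10)/(m + 8) + 1| ≤ 18/m < ϵ.

K = 18/ϵ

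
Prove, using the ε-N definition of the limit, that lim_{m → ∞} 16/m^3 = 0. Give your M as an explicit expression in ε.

Fix ε > 0. For m ≥ 1, |16/m^3 − 0| = 16/m^3.
16/m^3 < ε ⇔ m^3 > 16/ε ⇔ m > (16/ε)^{1/3}.
Take M = (16/ε)^{1/3}. Then m > M implies 16/m^3 < ε.

M = (16/ε)^{1/3}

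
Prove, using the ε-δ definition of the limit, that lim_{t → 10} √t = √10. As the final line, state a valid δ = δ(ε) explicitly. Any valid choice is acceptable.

δ = min(10, √10·ε)

Let ε > 0. We want δ > 0 such that 0 < |t − 10| < δ implies |√t − √10| < ε.
Multiplying by the conjugate, |√t − √10| = |t − 10|/(√t + √10).
Restrict δ ≤ 10 so that |t − 10| < 10 forces t > 0, and then √t + √10 > √10.
Hence |√t − √10| < |t − 10|/√10, which is < ε once |t − 10| < √10·ε.
Take δ = min(10, √10·ε). If 0 < |t − 10| < δ then t > 0 and |√t − √10| < |t − 10|/√10 < ε.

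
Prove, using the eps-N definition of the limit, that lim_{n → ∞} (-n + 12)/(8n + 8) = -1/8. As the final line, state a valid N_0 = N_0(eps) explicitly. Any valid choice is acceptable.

Fix eps > 0. For n ≥ 1, |(-n + 12)/(8n + 8) + 1/8| = |104|/(8(8n + 8)) = 104/(8(8n + 8)).
Since 8n + 8 ≥ 8n for n ≥ 1, this is ≤ 104/(8·8n) = (13/8)/n.
So |(-n + 12)/(8n + 8) + 1/8| < eps whenever n > (13/8)/eps.
Take N_0 = (13/8)/eps. If n > N_0 then |(-n + 12)/(8n + 8) + 1/8| ≤ (13/8)/n < eps.

N_0 = (13/8)/eps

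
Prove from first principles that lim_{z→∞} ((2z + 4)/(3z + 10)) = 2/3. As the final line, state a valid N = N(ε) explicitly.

Suppose ε > 0. We seek N > 0 such that z > N implies |(2z + 4)/(3z + 10) − (2/3)| < ε.
(2z + 4)/(3z + 10) − (2/3) = (3(2z + 4) − 2(3z + 10)) / (3(3z + 10)) = -8/(3(3z + 10)).
For z > 0 we have 3z + 10 > 3z, so |(2z + 4)/(3z + 10) − (2/3)| = 8/(3(3z + 10)) < 8/(3·3z) = (8/9)/z.
Thus |(2z + 4)/(3z + 10) − (2/3)| < ε whenever z > (8/9)/ε.
Take N = (8/9)/ε. If z > N then |(2z + 4)/(3z + 10) − (2/3)| < (8/9)/z < ε.

N = (8/9)/ε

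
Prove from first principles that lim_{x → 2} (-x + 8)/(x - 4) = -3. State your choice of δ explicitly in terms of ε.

Suppose ε > 0. We want δ > 0 with 0 < |x − 2| < δ ⇒ |(-x + 8)/(x - 4) + 3| < ε.
Combining over a common denominator, (-x + 8)/(x - 4) + 3 = [(-x + 8)·(-2) − 6·(x - 4)] / [(-2)·(x - 4)] = -4(x − 2) / ((-2)(x - 4)).
So |(-x + 8)/(x - 4) + 3| = 4|x − 2| / (2·|x − 4|).
Restrict δ ≤ 1. Then |x − 2| < 1 gives |x − 4| = |(x − 2) + (-2)| ≥ 2 − 1 = 1.
Hence |(-x + 8)/(x - 4) + 3| < 4|x − 2|/(2·1) = 2|x − 2|, which is < ε once |x − 2| < (1/2)ε.
Take δ = min(1, (1/2)ε). Then 0 < |x − 2| < δ forces both bounds, so |(-x + 8)/(x - 4) + 3| < ε.

δ = min(1, (1/2)ε)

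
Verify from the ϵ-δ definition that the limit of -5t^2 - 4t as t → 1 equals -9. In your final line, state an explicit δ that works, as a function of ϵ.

Fix ϵ > 0. We want δ > 0 such that 0 < |t − 1| < δ implies |(-5t^2 - 4t) + 9| < ϵ.
(-5t^2 - 4t) + 9 = -5t^2 - 4t + 9 = (t − 1)(-5t - 9).
So |(-5t^2 - 4t) + 9| = |t − 1|·|-5t - 9|.
Require δ ≤ 1. Then |t − 1| < 1 gives |t| < 2, and by the triangle inequality |-5t - 9| ≤ 5·2 + 9 = 19.
Hence |(-5t^2 - 4t) + 9| ≤ 19|t − 1| < ϵ provided |t − 1| < ϵ/19.
Choosing δ = min(1, ϵ/19) ensures both conditions, hence |(-5t^2 - 4t) + 9| < ϵ.

δ = min(1, ϵ/19)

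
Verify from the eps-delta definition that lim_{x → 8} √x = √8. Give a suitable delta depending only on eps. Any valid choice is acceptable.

Suppose eps > 0. We want delta > 0 such that 0 < |x − 8| < delta implies |√x − √8| < eps.
Multiplying by the conjugate, |√x − √8| = |x − 8|/(√x + √8).
Restrict delta ≤ 8 so that |x − 8| < 8 forces x > 0, and then √x + √8 > √8.
Hence |√x − √8| < |x − 8|/√8, which is < eps once |x − 8| < √8·eps.
Take delta = min(8, √8·eps). If 0 < |x − 8| < delta then x > 0 and |√x − √8| < |x − 8|/√8 < eps.

delta = min(8, √8·eps)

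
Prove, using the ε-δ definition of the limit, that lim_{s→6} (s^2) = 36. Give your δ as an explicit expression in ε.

δ = min(1, ε/13)

Let ε > 0. We seek δ > 0 with 0 < |s − 6| < δ ⇒ |s^2 − 36| < ε.
Factor: s^2 − 36 = (s − 6)(s + 6), so |s^2 − 36| = |s − 6|·|s + 6|.
Impose δ ≤ 1 so that |s| < 7; then |s + 6| ≤ 13.
Hence |s^2 − 36| ≤ 13|s − 6|, which is < ε once |s − 6| < ε/13.
Take δ = min(1, ε/13). If 0 < |s − 6| < δ then both bounds hold and |s^2 − 36| ≤ 13|s − 6| < 13·(ε/13) = ε.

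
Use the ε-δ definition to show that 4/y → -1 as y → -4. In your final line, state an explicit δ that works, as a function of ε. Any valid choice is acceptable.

δ = min(2, 2ε)

Fix ε > 0. We seek δ > 0 such that 0 < |y + 4| < δ implies |4/y + 1| < ε.
|4/y + 1| = 4·|-4 − y|/(4·|y|) = 4|y + 4|/(4|y|).
Require δ ≤ 2 so that |y| > 4 − 2 = 2, hence 4|y| > 8.
Then |4/y + 1| < 4|y + 4|/8, which is < ε when |y + 4| < 2ε.
Take δ = min(2, 2ε). Then 0 < |y + 4| < δ gives both |y + 4| < 2 and |y + 4| < 2ε, so |4/y + 1| < ε.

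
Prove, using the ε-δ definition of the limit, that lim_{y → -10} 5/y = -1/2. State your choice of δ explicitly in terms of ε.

δ = min(5, 10ε)

Let ε > 0. We seek δ > 0 such that 0 < |y + 10| < δ implies |5/y + 1/2| < ε.
|5/y + 1/2| = 5·|-10 − y|/(10·|y|) = 5|y + 10|/(10|y|).
Require δ ≤ 5 so that |y| > 10 − 5 = 5, hence 10|y| > 50.
Then |5/y + 1/2| < 5|y + 10|/50, which is < ε when |y + 10| < 10ε.
Take δ = min(5, 10ε). Then 0 < |y + 10| < δ gives both |y + 10| < 5 and |y + 10| < 10ε, so |5/y + 1/2| < ε.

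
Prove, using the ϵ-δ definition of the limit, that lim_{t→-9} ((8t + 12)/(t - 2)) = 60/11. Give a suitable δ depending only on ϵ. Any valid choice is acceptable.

δ = min(11/2, (121/56)ϵ)

Let ϵ > 0 be given. We want δ > 0 with 0 < |t + 9| < δ ⇒ |(8t + 12)/(t - 2) − (60/11)| < ϵ.
Combining over a common denominator, (8t + 12)/(t - 2) − (60/11) = [(8t + 12)·(-11) − (-60)·(t - 2)] / [(-11)·(t - 2)] = -28(t + 9) / ((-11)(t - 2)).
So |(8t + 12)/(t - 2) − (60/11)| = 28|t + 9| / (11·|t − 2|).
Require δ ≤ 11/2, so |t − 2| ≥ |-11| − |t + 9| > 11 − 11/2 = 11/2.
Hence |(8t + 12)/(t - 2) − (60/11)| < 28|t + 9|/(11·(11/2)) = (56/121)|t + 9|, which is < ϵ once |t + 9| < (121/56)ϵ.
Take δ = min(11/2, (121/56)ϵ). Then 0 < |t + 9| < δ forces both bounds, so |(8t + 12)/(t - 2) − (60/11)| < ϵ.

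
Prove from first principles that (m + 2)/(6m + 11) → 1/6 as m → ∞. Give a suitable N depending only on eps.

Let eps > 0. For m ≥ 1, |(m + 2)/(6m + 11) − (1/6)| = |1|/(6(6m + 11)) = 1/(6(6m + 11)).
Since 6m + 11 ≥ 6m for m ≥ 1, this is ≤ 1/(6·6m) = (1/36)/m.
So |(m + 2)/(6m + 11) − (1/6)| < eps whenever m > (1/36)/eps.
Take N = (1/36)/eps. If m > N then |(m + 2)/(6m + 11) − (1/6)| ≤ (1/36)/m < eps.

N = (1/36)/eps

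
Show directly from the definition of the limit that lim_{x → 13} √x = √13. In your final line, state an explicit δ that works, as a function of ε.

δ = min(13, √13·ε)

Fix ε > 0. We want δ > 0 such that 0 < |x − 13| < δ implies |√x − √13| < ε.
Multiplying by the conjugate, |√x − √13| = |x − 13|/(√x + √13).
Restrict δ ≤ 13 so that |x − 13| < 13 forces x > 0, and then √x + √13 > √13.
Hence |√x − √13| < |x − 13|/√13, which is < ε once |x − 13| < √13·ε.
Take δ = min(13, √13·ε). If 0 < |x − 13| < δ then x > 0 and |√x − √13| < |x − 13|/√13 < ε.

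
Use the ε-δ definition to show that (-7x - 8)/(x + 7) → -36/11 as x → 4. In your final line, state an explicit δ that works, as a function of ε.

δ = min(11/2, (121/82)ε)

Let ε > 0. We want δ > 0 with 0 < |x − 4| < δ ⇒ |(-7x - 8)/(x + 7) + 36/11| < ε.
Combining over a common denominator, (-7x - 8)/(x + 7) + 36/11 = [(-7x - 8)·11 − (-36)·(x + 7)] / [11·(x + 7)] = -41(x − 4) / (11(x + 7)).
So |(-7x - 8)/(x + 7) + 36/11| = 41|x − 4| / (11·|x + 7|).
Require δ ≤ 11/2, so |x + 7| ≥ |11| − |x − 4| > 11 − 11/2 = 11/2.
Hence |(-7x - 8)/(x + 7) + 36/11| < 41|x − 4|/(11·(11/2)) = (82/121)|x − 4|, which is < ε once |x − 4| < (121/82)ε.
Take δ = min(11/2, (121/82)ε). Then 0 < |x − 4| < δ forces both bounds, so |(-7x - 8)/(x + 7) + 36/11| < ε.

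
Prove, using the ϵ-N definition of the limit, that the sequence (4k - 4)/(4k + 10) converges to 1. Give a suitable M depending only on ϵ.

Let ϵ > 0. For k ≥ 1, |(4k - 4)/(4k + 10) − 1| = |-56|/(4(4k + 10)) = 56/(4(4k + 10)).
Since 4k + 10 ≥ 4k for k ≥ 1, this is ≤ 56/(4·4k) = (7/2)/k.
So |(4k - 4)/(4k + 10) − 1| < ϵ whenever k > (7/2)/ϵ.
Take M = (7/2)/ϵ. If k > M then |(4k - 4)/(4k + 10) − 1| ≤ (7/2)/k < ϵ.

M = (7/2)/ϵ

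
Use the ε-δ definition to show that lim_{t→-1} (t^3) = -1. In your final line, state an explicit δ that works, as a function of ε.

δ = min(1, ε/7)

Fix ε > 0. We seek δ > 0 with 0 < |t + 1| < δ ⇒ |t^3 + 1| < ε.
Factor: t^3 + 1 = (t + 1)(t^2 - t + 1), so |t^3 + 1| = |t + 1|·|t^2 - t + 1|.
Impose δ ≤ 1 so that |t| < 2; then |t^2 - t + 1| ≤ 7.
Hence |t^3 + 1| ≤ 7|t + 1|, which is < ε once |t + 1| < ε/7.
Take δ = min(1, ε/7). If 0 < |t + 1| < δ then both bounds hold and |t^3 + 1| ≤ 7|t + 1| < 7·(ε/7) = ε.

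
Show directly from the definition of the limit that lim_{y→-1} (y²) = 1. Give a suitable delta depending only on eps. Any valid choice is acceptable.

Fix eps > 0. We seek delta > 0 with 0 < |y + 1| < delta ⇒ |y² − 1| < eps.
Factor: y² − 1 = (y + 1)(y - 1), so |y² − 1| = |y + 1|·|y - 1|.
Impose delta ≤ 2 so that |y| < 3; then |y - 1| ≤ 4.
Hence |y² − 1| ≤ 4|y + 1|, which is < eps once |y + 1| < eps/4.
Take delta = min(2, eps/4). If 0 < |y + 1| < delta then both bounds hold and |y² − 1| ≤ 4|y + 1| < 4·(eps/4) = eps.

delta = min(2, eps/4)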